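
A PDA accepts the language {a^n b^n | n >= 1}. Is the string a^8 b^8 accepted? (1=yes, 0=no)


Language requires equal numbers of a's and b's
PDA pushes for each 'a', pops for each 'b'
Number of a's = 8
Number of b's = 8
8 == 8 -> Accept

1


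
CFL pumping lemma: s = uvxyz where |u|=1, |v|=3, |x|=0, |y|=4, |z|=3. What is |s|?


|s| = |u| + |v| + |x| + |y| + |z|
= 1 + 3 + 0 + 4 + 3
= 4 + 0 + 7
= 4 + 7
= 11

11


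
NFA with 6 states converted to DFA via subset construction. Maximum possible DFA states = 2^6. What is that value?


NFA has 6 states
Subset construction: each DFA state = subset of NFA states
Maximum subsets = 2^6
2^6 = 64

64


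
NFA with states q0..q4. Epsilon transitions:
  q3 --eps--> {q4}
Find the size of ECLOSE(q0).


Starting from q0
Initialize closure = {q0}
q0 has no outgoing epsilon transitions -> nothing to add
Final closure: {q0}
Size = 1

1


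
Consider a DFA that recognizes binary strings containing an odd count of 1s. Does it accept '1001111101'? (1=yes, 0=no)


DFA has 2 states: q_even (start, accept=no) and q_odd
Processing string '1001111101' character by character:
  Position 0: read '1', 1-count=1 -> q_odd
  Position 1: read '0', 1-count=1 -> q_odd (no change)
  Position 2: read '0', 1-count=1 -> q_odd (no change)
  Position 3: read '1', 1-count=2 -> q_even
  Position 4: read '1', 1-count=3 -> q_odd
  Position 5: read '1', 1-count=4 -> q_even
  Position 6: read '1', 1-count=5 -> q_odd
  Position 7: read '1', 1-count=6 -> q_even
  Position 8: read '0', 1-count=6 -> q_even (no change)
  Position 9: read '1', 1-count=7 -> q_odd
Final state: q_odd, total 1s = 7 (odd); the DFA requires an odd count -> accept

1


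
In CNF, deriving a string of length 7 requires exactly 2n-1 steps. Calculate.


Chomsky Normal Form derivation:
String length n = 7
Each step either:
  - Splits a nonterminal into two (n-1 such steps)
  - Converts a nonterminal to terminal (n such steps)
Total = (n-1) + n = 2n - 1
= 2(7) - 1
= 14 - 1
= 13

13


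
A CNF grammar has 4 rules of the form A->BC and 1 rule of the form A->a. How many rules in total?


CNF allows two rule forms:
  A -> BC (binary): 4 rules
  A -> a (terminal): 1 rule
Total = 4 + 1 = 5

5


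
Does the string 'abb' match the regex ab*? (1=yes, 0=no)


Pattern: ab*
String: 'abb'
Pattern requires: exactly one 'a' followed by zero or more 'b's
First char is 'a' -> OK
Rest 'bb': all b's? Yes
Result: 1

1


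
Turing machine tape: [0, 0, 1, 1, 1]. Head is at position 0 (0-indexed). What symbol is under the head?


Tape: [0, 0, 1, 1, 1]
Positions: 0 1 2 3 4
Values:    0 0 1 1 1
Head at position 0
tape[0] = 0

0


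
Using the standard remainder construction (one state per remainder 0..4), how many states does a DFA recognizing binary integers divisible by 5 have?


Divisibility by 5 is tracked via the remainder mod 5: 0, 1, ..., 4
The construction assigns one state to each remainder
Number of remainders = 5

5


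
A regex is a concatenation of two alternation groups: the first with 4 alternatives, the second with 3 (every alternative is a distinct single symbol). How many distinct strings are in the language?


First group: 4 alternatives
Second group: 3 alternatives
Concatenation: each choice from group 1 pairs with each from group 2
Total = 4 x 3 = 12

12


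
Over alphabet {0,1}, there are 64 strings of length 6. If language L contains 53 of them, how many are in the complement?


Alphabet: {0,1}
String length: 6
Total strings of length 6 = 2^6 = 64
Strings in L = 53
Complement = total - |L|
= 64 - 53
= 11

11


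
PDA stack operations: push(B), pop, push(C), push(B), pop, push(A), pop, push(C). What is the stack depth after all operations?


Tracing stack operations:
  push(B) -> stack = [B], depth=1
  pop -> removed B, stack = [], depth=0
  push(C) -> stack = [C], depth=1
  push(B) -> stack = [C,B], depth=2
  pop -> removed B, stack = [C], depth=1
  push(A) -> stack = [C,A], depth=2
  pop -> removed A, stack = [C], depth=1
  push(C) -> stack = [C,C], depth=2
Final depth = 2

2


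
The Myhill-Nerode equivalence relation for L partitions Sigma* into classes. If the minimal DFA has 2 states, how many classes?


Myhill-Nerode theorem:
Number of equivalence classes = number of states in minimal DFA
Minimal DFA states = 2
Therefore equivalence classes = 2

2


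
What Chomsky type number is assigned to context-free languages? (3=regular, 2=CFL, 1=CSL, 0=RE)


Chomsky hierarchy levels:
  Type 3: Regular (DFA/NFA/regex)
  Type 2: Context-free (PDA)
  Type 1: Context-sensitive
  Type 0: Recursively enumerable (TM)
'context-free' corresponds to Type 2

2


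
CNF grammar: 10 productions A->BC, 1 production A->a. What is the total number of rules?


CNF allows two rule forms:
  A -> BC (binary): 10 rules
  A -> a (terminal): 1 rule
Total = 10 + 1 = 11

11


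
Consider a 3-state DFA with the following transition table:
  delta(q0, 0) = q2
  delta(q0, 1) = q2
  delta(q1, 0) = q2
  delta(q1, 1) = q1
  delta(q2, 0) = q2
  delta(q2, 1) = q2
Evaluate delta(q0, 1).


Looking up transition function:
delta(q0, 1) in the table
Row: q0, Column: 1
Result: q2

q2


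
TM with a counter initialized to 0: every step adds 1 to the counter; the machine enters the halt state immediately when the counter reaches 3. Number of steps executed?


Counter starts at 0. Counting sequence:
  Step 1: counter = 1
  Step 2: counter = 2
  Step 3: counter = 3
Counter reached 3 -> halt
Total steps = 3

3


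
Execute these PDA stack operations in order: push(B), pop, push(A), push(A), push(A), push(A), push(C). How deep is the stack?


Tracing stack operations:
  push(B) -> stack = [B], depth=1
  pop -> removed B, stack = [], depth=0
  push(A) -> stack = [A], depth=1
  push(A) -> stack = [A,A], depth=2
  push(A) -> stack = [A,A,A], depth=3
  push(A) -> stack = [A,A,A,A], depth=4
  push(C) -> stack = [A,A,A,A,C], depth=5
Final depth = 5

5


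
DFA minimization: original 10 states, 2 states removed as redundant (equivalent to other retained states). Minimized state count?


Original DFA: 10 states
Redundant states removed: 2
Minimized states = original - removed
= 10 - 2
= 8

8


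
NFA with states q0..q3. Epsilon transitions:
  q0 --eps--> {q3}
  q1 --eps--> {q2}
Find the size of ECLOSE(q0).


Starting from q0
Initialize closure = {q0}
Follow epsilon from q0 -> add q3
Final closure: {q0, q3}
Size = 2

2


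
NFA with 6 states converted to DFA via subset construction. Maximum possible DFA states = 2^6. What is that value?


NFA has 6 states
Subset construction: each DFA state = subset of NFA states
Maximum subsets = 2^6
2^6 = 64

64


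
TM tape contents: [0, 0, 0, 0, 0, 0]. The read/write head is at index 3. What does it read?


Tape: [0, 0, 0, 0, 0, 0]
Positions: 0 1 2 3 4 5
Values:    0 0 0 0 0 0
Head at position 3
tape[3] = 0

0


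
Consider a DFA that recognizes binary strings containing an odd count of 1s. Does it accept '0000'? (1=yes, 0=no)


DFA has 2 states: q_even (start, accept=no) and q_odd
Processing string '0000' character by character:
  Position 0: read '0', 1-count=0 -> q_even (no change)
  Position 1: read '0', 1-count=0 -> q_even (no change)
  Position 2: read '0', 1-count=0 -> q_even (no change)
  Position 3: read '0', 1-count=0 -> q_even (no change)
Final state: q_even, total 1s = 0 (even); the DFA requires an odd count -> reject

0


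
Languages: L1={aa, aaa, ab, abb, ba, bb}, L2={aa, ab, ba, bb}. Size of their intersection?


L1 = {aa, aaa, ab, abb, ba, bb}
L2 = {aa, ab, ba, bb}
Checking each string in L1 against L2:
  'aa': in L2? Yes
  'aaa': in L2? No
  'ab': in L2? Yes
  'abb': in L2? No
  'ba': in L2? Yes
  'bb': in L2? Yes
Intersection = {aa, ab, ba, bb}
|L1 ∩ L2| = 4

4


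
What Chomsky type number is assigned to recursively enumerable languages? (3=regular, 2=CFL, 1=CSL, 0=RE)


Chomsky hierarchy levels:
  Type 3: Regular (DFA/NFA/regex)
  Type 2: Context-free (PDA)
  Type 1: Context-sensitive
  Type 0: Recursively enumerable (TM)
'recursively enumerable' corresponds to Type 0

0


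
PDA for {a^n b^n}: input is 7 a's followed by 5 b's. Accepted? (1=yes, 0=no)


Language requires equal numbers of a's and b's
PDA pushes for each 'a', pops for each 'b'
Number of a's = 7
Number of b's = 5
7 != 5 -> Reject

0


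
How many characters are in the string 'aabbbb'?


String: 'aabbbb'
Counting characters:
  'a' appears 2 time(s)
  'b' appears 4 time(s)
Total length = 2 + 4 = 6

6


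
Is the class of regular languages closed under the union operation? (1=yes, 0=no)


Regular languages are closed under:
- Union (DFA product construction)
- Intersection (DFA product construction)
- Complement (swap accept/reject states)
- Concatenation (NFA construction)
- Kleene star (NFA construction)
union is in this list
Therefore: closed

1


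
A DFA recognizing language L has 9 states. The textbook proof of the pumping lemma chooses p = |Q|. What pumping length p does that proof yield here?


Pumping lemma for regular languages (standard proof):
Take p = |Q|, the number of DFA states.
Any string of length >= |Q| passes through |Q|+1 states while reading its first |Q| symbols,
so by pigeonhole some state repeats, giving the loop that can be pumped.
Here |Q| = 9
Therefore the proof uses p = 9

9


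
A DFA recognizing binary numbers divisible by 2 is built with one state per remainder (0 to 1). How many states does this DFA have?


Divisibility by 2 is tracked via the remainder mod 2: 0, 1, ..., 1
The construction assigns one state to each remainder
Number of remainders = 2

2


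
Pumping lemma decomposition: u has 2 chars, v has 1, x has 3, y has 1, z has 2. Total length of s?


|s| = |u| + |v| + |x| + |y| + |z|
= 2 + 1 + 3 + 1 + 2
= 3 + 3 + 3
= 6 + 3
= 9

9


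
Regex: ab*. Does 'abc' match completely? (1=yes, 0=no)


Pattern: ab*
String: 'abc'
Pattern requires: exactly one 'a' followed by zero or more 'b's
First char is 'a' -> OK
Rest 'bc': all b's? No
Result: 0

0


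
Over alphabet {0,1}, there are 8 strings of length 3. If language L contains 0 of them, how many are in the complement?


Alphabet: {0,1}
String length: 3
Total strings of length 3 = 2^3 = 8
Strings in L = 0
Complement = total - |L|
= 8 - 0
= 8

8


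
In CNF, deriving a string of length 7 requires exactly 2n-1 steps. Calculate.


Chomsky Normal Form derivation:
String length n = 7
Each step either:
  - Splits a nonterminal into two (n-1 such steps)
  - Converts a nonterminal to terminal (n such steps)
Total = (n-1) + n = 2n - 1
= 2(7) - 1
= 14 - 1
= 13

13


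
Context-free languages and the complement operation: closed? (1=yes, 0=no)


CFL closure properties:
  Closed under: union, concatenation, Kleene star
  NOT closed under: intersection, complement
Operation 'complement' is in not-closed list -> No (not closed)

0


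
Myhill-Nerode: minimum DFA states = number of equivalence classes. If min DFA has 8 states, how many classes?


Myhill-Nerode theorem:
Number of equivalence classes = number of states in minimal DFA
Minimal DFA states = 8
Therefore equivalence classes = 8

8


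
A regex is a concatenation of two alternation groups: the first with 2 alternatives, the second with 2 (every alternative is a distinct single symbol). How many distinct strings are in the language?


First group: 2 alternatives
Second group: 2 alternatives
Concatenation: each choice from group 1 pairs with each from group 2
Total = 2 x 2 = 4

4


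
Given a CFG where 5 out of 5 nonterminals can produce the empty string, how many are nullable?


Nonterminals: {S, A, B, C, D}
A nonterminal is nullable if it can derive epsilon
Counting nullable nonterminals: 5
Total nullable = 5

5


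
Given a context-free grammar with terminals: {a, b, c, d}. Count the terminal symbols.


Terminal symbols: a, b, c, d
Counting each: a (#1), b (#2), c (#3), d (#4)
Total = 4

4


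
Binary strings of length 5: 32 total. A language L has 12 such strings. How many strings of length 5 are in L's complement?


Alphabet: {0,1}
String length: 5
Total strings of length 5 = 2^5 = 32
Strings in L = 12
Complement = total - |L|
= 32 - 12
= 20

20


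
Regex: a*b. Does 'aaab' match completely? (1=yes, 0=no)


Pattern: a*b
String: 'aaab'
Pattern requires: zero or more 'a's followed by exactly one 'b'
Found 3 leading 'a's
Remaining: 'b'
Remaining is exactly 'b' -> match
Result: 1

1


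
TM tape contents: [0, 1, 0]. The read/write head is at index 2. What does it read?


Tape: [0, 1, 0]
Positions: 0 1 2
Values:    0 1 0
Head at position 2
tape[2] = 0

0


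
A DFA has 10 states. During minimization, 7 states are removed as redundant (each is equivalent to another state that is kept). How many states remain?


Original DFA: 10 states
Redundant states removed: 7
Minimized states = original - removed
= 10 - 7
= 3

3


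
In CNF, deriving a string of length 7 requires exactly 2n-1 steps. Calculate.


Chomsky Normal Form derivation:
String length n = 7
Each step either:
  - Splits a nonterminal into two (n-1 such steps)
  - Converts a nonterminal to terminal (n such steps)
Total = (n-1) + n = 2n - 1
= 2(7) - 1
= 14 - 1
= 13

13


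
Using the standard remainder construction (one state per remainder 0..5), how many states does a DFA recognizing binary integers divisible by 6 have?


Divisibility by 6 is tracked via the remainder mod 6: 0, 1, ..., 5
The construction assigns one state to each remainder
Number of remainders = 6

6


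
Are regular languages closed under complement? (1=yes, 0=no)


Regular languages are closed under:
- Union (DFA product construction)
- Intersection (DFA product construction)
- Complement (swap accept/reject states)
- Concatenation (NFA construction)
- Kleene star (NFA construction)
complement is in this list
Therefore: closed

1


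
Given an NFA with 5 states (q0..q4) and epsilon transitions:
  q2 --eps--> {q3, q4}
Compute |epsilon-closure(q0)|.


Starting from q0
Initialize closure = {q0}
q0 has no outgoing epsilon transitions -> nothing to add
Final closure: {q0}
Size = 1

1


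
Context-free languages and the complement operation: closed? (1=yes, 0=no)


CFL closure properties:
  Closed under: union, concatenation, Kleene star
  NOT closed under: intersection, complement
Operation 'complement' is in not-closed list -> No (not closed)

0


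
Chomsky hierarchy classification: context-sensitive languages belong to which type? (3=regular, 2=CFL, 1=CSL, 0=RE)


Chomsky hierarchy levels:
  Type 3: Regular (DFA/NFA/regex)
  Type 2: Context-free (PDA)
  Type 1: Context-sensitive
  Type 0: Recursively enumerable (TM)
'context-sensitive' corresponds to Type 1

1


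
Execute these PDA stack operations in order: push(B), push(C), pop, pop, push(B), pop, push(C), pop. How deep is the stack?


Tracing stack operations:
  push(B) -> stack = [B], depth=1
  push(C) -> stack = [B,C], depth=2
  pop -> removed C, stack = [B], depth=1
  pop -> removed B, stack = [], depth=0
  push(B) -> stack = [B], depth=1
  pop -> removed B, stack = [], depth=0
  push(C) -> stack = [C], depth=1
  pop -> removed C, stack = [], depth=0
Final depth = 0

0


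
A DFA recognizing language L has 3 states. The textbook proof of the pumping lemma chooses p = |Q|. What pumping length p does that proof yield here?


Pumping lemma for regular languages (standard proof):
Take p = |Q|, the number of DFA states.
Any string of length >= |Q| passes through |Q|+1 states while reading its first |Q| symbols,
so by pigeonhole some state repeats, giving the loop that can be pumped.
Here |Q| = 3
Therefore the proof uses p = 3

3


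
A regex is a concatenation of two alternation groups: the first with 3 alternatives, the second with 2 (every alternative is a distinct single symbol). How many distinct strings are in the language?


First group: 3 alternatives
Second group: 2 alternatives
Concatenation: each choice from group 1 pairs with each from group 2
Total = 3 x 2 = 6

6


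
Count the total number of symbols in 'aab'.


String: 'aab'
Counting characters:
  'a' appears 2 time(s)
  'b' appears 1 time(s)
Total length = 2 + 1 = 3

3


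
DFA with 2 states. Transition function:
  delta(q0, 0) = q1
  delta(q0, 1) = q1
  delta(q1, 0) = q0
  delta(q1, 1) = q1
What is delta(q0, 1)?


Looking up transition function:
delta(q0, 1) in the table
Row: q0, Column: 1
Result: q1

q1


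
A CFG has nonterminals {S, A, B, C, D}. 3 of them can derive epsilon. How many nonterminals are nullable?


Nonterminals: {S, A, B, C, D}
A nonterminal is nullable if it can derive epsilon
Counting nullable nonterminals: 3
Total nullable = 3

3


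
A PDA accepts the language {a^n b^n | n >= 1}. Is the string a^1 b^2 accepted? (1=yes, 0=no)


Language requires equal numbers of a's and b's
PDA pushes for each 'a', pops for each 'b'
Number of a's = 1
Number of b's = 2
1 != 2 -> Reject

0


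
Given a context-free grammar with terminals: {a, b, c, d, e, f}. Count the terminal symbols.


Terminal symbols: a, b, c, d, e, f
Counting each: a (#1), b (#2), c (#3), d (#4), e (#5), f (#6)
Total = 6

6


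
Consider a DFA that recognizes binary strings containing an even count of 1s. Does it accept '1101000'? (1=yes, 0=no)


DFA has 2 states: q_even (start, accept=yes) and q_odd
Processing string '1101000' character by character:
  Position 0: read '1', 1-count=1 -> q_odd
  Position 1: read '1', 1-count=2 -> q_even
  Position 2: read '0', 1-count=2 -> q_even (no change)
  Position 3: read '1', 1-count=3 -> q_odd
  Position 4: read '0', 1-count=3 -> q_odd (no change)
  Position 5: read '0', 1-count=3 -> q_odd (no change)
  Position 6: read '0', 1-count=3 -> q_odd (no change)
Final state: q_odd, total 1s = 3 (odd); the DFA requires an even count -> reject

0


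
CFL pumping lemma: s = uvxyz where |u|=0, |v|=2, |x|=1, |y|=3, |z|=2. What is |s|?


|s| = |u| + |v| + |x| + |y| + |z|
= 0 + 2 + 1 + 3 + 2
= 2 + 1 + 5
= 3 + 5
= 8

8


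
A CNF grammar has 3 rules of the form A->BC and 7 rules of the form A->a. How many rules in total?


CNF allows two rule forms:
  A -> BC (binary): 3 rules
  A -> a (terminal): 7 rules
Total = 3 + 7 = 10

10


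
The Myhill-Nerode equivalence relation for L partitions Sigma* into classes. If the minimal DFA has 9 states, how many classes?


Myhill-Nerode theorem:
Number of equivalence classes = number of states in minimal DFA
Minimal DFA states = 9
Therefore equivalence classes = 9

9


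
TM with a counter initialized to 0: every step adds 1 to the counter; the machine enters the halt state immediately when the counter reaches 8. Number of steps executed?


Counter starts at 0. Counting sequence:
  Step 1: counter = 1
  Step 2: counter = 2
  Step 3: counter = 3
  Step 4: counter = 4
  Step 5: counter = 5
  Step 6: counter = 6
  Step 7: counter = 7
  Step 8: counter = 8
Counter reached 8 -> halt
Total steps = 8

8


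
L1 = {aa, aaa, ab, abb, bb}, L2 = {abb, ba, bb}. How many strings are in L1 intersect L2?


L1 = {aa, aaa, ab, abb, bb}
L2 = {abb, ba, bb}
Checking each string in L1 against L2:
  'aa': in L2? No
  'aaa': in L2? No
  'ab': in L2? No
  'abb': in L2? Yes
  'bb': in L2? Yes
Intersection = {abb, bb}
|L1 ∩ L2| = 2

2


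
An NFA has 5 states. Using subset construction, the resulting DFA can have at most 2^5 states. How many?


NFA has 5 states
Subset construction: each DFA state = subset of NFA states
Maximum subsets = 2^5
2^5 = 32

32


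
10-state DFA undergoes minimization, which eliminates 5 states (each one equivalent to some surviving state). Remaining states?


Original DFA: 10 states
Redundant states removed: 5
Minimized states = original - removed
= 10 - 5
= 5

5


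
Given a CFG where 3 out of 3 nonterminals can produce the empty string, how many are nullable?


Nonterminals: {S, A, B}
A nonterminal is nullable if it can derive epsilon
Counting nullable nonterminals: 3
Total nullable = 3

3


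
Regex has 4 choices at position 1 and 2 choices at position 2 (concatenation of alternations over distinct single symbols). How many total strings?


First group: 4 alternatives
Second group: 2 alternatives
Concatenation: each choice from group 1 pairs with each from group 2
Total = 4 x 2 = 8

8


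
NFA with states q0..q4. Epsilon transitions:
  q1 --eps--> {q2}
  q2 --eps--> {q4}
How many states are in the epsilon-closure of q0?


Starting from q0
Initialize closure = {q0}
q0 has no outgoing epsilon transitions -> nothing to add
Final closure: {q0}
Size = 1

1


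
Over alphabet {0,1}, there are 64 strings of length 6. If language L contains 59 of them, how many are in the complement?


Alphabet: {0,1}
String length: 6
Total strings of length 6 = 2^6 = 64
Strings in L = 59
Complement = total - |L|
= 64 - 59
= 5

5


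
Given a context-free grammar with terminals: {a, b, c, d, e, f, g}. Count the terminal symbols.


Terminal symbols: a, b, c, d, e, f, g
Counting each: a (#1), b (#2), c (#3), d (#4), e (#5), f (#6), g (#7)
Total = 7

7


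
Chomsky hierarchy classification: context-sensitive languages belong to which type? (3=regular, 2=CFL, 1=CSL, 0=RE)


Chomsky hierarchy levels:
  Type 3: Regular (DFA/NFA/regex)
  Type 2: Context-free (PDA)
  Type 1: Context-sensitive
  Type 0: Recursively enumerable (TM)
'context-sensitive' corresponds to Type 1

1


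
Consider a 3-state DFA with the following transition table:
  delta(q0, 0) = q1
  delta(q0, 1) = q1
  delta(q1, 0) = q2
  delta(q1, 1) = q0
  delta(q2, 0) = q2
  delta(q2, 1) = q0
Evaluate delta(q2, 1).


Looking up transition function:
delta(q2, 1) in the table
Row: q2, Column: 1
Result: q0

q0


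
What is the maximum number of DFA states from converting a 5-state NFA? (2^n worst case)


NFA has 5 states
Subset construction: each DFA state = subset of NFA states
Maximum subsets = 2^5
2^5 = 32

32


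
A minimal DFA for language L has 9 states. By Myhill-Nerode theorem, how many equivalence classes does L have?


Myhill-Nerode theorem:
Number of equivalence classes = number of states in minimal DFA
Minimal DFA states = 9
Therefore equivalence classes = 9

9


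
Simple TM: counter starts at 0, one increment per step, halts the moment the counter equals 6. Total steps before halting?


Counter starts at 0. Counting sequence:
  Step 1: counter = 1
  Step 2: counter = 2
  Step 3: counter = 3
  Step 4: counter = 4
  Step 5: counter = 5
  Step 6: counter = 6
Counter reached 6 -> halt
Total steps = 6

6


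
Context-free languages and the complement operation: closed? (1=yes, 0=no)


CFL closure properties:
  Closed under: union, concatenation, Kleene star
  NOT closed under: intersection, complement
Operation 'complement' is in not-closed list -> No (not closed)

0


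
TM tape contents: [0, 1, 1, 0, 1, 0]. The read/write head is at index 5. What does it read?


Tape: [0, 1, 1, 0, 1, 0]
Positions: 0 1 2 3 4 5
Values:    0 1 1 0 1 0
Head at position 5
tape[5] = 0

0


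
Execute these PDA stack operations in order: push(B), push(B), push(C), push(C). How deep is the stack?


Tracing stack operations:
  push(B) -> stack = [B], depth=1
  push(B) -> stack = [B,B], depth=2
  push(C) -> stack = [B,B,C], depth=3
  push(C) -> stack = [B,B,C,C], depth=4
Final depth = 4

4


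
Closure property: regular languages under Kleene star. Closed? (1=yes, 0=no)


Regular languages are closed under:
- Union (DFA product construction)
- Intersection (DFA product construction)
- Complement (swap accept/reject states)
- Concatenation (NFA construction)
- Kleene star (NFA construction)
Kleene star is in this list
Therefore: closed

1


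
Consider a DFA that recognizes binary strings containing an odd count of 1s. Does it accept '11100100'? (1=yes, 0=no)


DFA has 2 states: q_even (start, accept=no) and q_odd
Processing string '11100100' character by character:
  Position 0: read '1', 1-count=1 -> q_odd
  Position 1: read '1', 1-count=2 -> q_even
  Position 2: read '1', 1-count=3 -> q_odd
  Position 3: read '0', 1-count=3 -> q_odd (no change)
  Position 4: read '0', 1-count=3 -> q_odd (no change)
  Position 5: read '1', 1-count=4 -> q_even
  Position 6: read '0', 1-count=4 -> q_even (no change)
  Position 7: read '0', 1-count=4 -> q_even (no change)
Final state: q_even, total 1s = 4 (even); the DFA requires an odd count -> reject

0


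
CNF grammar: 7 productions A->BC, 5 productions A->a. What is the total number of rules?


CNF allows two rule forms:
  A -> BC (binary): 7 rules
  A -> a (terminal): 5 rules
Total = 7 + 5 = 12

12


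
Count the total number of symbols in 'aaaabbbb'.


String: 'aaaabbbb'
Counting characters:
  'a' appears 4 time(s)
  'b' appears 4 time(s)
Total length = 4 + 4 = 8

8


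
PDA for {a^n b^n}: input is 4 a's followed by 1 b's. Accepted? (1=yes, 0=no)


Language requires equal numbers of a's and b's
PDA pushes for each 'a', pops for each 'b'
Number of a's = 4
Number of b's = 1
4 != 1 -> Reject

0


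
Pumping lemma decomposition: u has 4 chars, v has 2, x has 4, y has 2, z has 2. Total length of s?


|s| = |u| + |v| + |x| + |y| + |z|
= 4 + 2 + 4 + 2 + 2
= 6 + 4 + 4
= 10 + 4
= 14

14


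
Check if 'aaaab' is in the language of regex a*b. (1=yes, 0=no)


Pattern: a*b
String: 'aaaab'
Pattern requires: zero or more 'a's followed by exactly one 'b'
Found 4 leading 'a's
Remaining: 'b'
Remaining is exactly 'b' -> match
Result: 1

1


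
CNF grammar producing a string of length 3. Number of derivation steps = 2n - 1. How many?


Chomsky Normal Form derivation:
String length n = 3
Each step either:
  - Splits a nonterminal into two (n-1 such steps)
  - Converts a nonterminal to terminal (n such steps)
Total = (n-1) + n = 2n - 1
= 2(3) - 1
= 6 - 1
= 5

5


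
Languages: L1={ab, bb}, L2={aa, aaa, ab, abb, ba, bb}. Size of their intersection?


L1 = {ab, bb}
L2 = {aa, aaa, ab, abb, ba, bb}
Checking each string in L1 against L2:
  'ab': in L2? Yes
  'bb': in L2? Yes
Intersection = {ab, bb}
|L1 ∩ L2| = 2

2


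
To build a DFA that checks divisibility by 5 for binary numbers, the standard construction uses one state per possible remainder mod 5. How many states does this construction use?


Divisibility by 5 is tracked via the remainder mod 5: 0, 1, ..., 4
The construction assigns one state to each remainder
Number of remainders = 5

5


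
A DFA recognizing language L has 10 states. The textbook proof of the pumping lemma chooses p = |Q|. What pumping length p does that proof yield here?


Pumping lemma for regular languages (standard proof):
Take p = |Q|, the number of DFA states.
Any string of length >= |Q| passes through |Q|+1 states while reading its first |Q| symbols,
so by pigeonhole some state repeats, giving the loop that can be pumped.
Here |Q| = 10
Therefore the proof uses p = 10

10


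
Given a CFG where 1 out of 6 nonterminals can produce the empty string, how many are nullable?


Nonterminals: {S, A, B, C, D, E}
A nonterminal is nullable if it can derive epsilon
Counting nullable nonterminals: 1
Total nullable = 1

1


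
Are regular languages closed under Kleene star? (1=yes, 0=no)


Regular languages are closed under:
- Union (DFA product construction)
- Intersection (DFA product construction)
- Complement (swap accept/reject states)
- Concatenation (NFA construction)
- Kleene star (NFA construction)
Kleene star is in this list
Therefore: closed

1


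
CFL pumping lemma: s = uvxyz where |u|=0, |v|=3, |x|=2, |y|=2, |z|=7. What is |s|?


|s| = |u| + |v| + |x| + |y| + |z|
= 0 + 3 + 2 + 2 + 7
= 3 + 2 + 9
= 5 + 9
= 14

14


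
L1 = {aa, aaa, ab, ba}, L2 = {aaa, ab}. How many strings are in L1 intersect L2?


L1 = {aa, aaa, ab, ba}
L2 = {aaa, ab}
Checking each string in L1 against L2:
  'aa': in L2? No
  'aaa': in L2? Yes
  'ab': in L2? Yes
  'ba': in L2? No
Intersection = {aaa, ab}
|L1 ∩ L2| = 2

2


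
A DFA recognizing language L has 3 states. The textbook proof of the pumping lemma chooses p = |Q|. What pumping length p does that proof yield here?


Pumping lemma for regular languages (standard proof):
Take p = |Q|, the number of DFA states.
Any string of length >= |Q| passes through |Q|+1 states while reading its first |Q| symbols,
so by pigeonhole some state repeats, giving the loop that can be pumped.
Here |Q| = 3
Therefore the proof uses p = 3

3


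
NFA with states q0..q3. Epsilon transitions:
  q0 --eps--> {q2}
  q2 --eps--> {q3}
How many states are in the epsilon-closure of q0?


Starting from q0
Initialize closure = {q0}
Follow epsilon from q0 -> add q2
Follow epsilon from q2 -> add q3
Final closure: {q0, q2, q3}
Size = 3

3


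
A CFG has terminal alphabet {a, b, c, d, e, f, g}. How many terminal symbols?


Terminal symbols: a, b, c, d, e, f, g
Counting each: a (#1), b (#2), c (#3), d (#4), e (#5), f (#6), g (#7)
Total = 7

7


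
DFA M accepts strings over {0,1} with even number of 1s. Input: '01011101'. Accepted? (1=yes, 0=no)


DFA has 2 states: q_even (start, accept=yes) and q_odd
Processing string '01011101' character by character:
  Position 0: read '0', 1-count=0 -> q_even (no change)
  Position 1: read '1', 1-count=1 -> q_odd
  Position 2: read '0', 1-count=1 -> q_odd (no change)
  Position 3: read '1', 1-count=2 -> q_even
  Position 4: read '1', 1-count=3 -> q_odd
  Position 5: read '1', 1-count=4 -> q_even
  Position 6: read '0', 1-count=4 -> q_even (no change)
  Position 7: read '1', 1-count=5 -> q_odd
Final state: q_odd, total 1s = 5 (odd); the DFA requires an even count -> reject

0


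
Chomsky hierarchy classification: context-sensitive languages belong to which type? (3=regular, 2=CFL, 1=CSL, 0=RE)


Chomsky hierarchy levels:
  Type 3: Regular (DFA/NFA/regex)
  Type 2: Context-free (PDA)
  Type 1: Context-sensitive
  Type 0: Recursively enumerable (TM)
'context-sensitive' corresponds to Type 1

1


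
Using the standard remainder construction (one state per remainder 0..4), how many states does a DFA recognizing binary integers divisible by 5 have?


Divisibility by 5 is tracked via the remainder mod 5: 0, 1, ..., 4
The construction assigns one state to each remainder
Number of remainders = 5

5


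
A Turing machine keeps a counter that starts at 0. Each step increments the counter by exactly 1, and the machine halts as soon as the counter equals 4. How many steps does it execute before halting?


Counter starts at 0. Counting sequence:
  Step 1: counter = 1
  Step 2: counter = 2
  Step 3: counter = 3
  Step 4: counter = 4
Counter reached 4 -> halt
Total steps = 4

4


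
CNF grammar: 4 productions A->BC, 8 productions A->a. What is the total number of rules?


CNF allows two rule forms:
  A -> BC (binary): 4 rules
  A -> a (terminal): 8 rules
Total = 4 + 8 = 12

12


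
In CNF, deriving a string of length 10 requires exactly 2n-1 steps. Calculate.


Chomsky Normal Form derivation:
String length n = 10
Each step either:
  - Splits a nonterminal into two (n-1 such steps)
  - Converts a nonterminal to terminal (n such steps)
Total = (n-1) + n = 2n - 1
= 2(10) - 1
= 20 - 1
= 19

19


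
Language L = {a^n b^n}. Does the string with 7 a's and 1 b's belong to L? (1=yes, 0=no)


Language requires equal numbers of a's and b's
PDA pushes for each 'a', pops for each 'b'
Number of a's = 7
Number of b's = 1
7 != 1 -> Reject

0


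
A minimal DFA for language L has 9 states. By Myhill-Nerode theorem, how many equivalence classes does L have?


Myhill-Nerode theorem:
Number of equivalence classes = number of states in minimal DFA
Minimal DFA states = 9
Therefore equivalence classes = 9

9


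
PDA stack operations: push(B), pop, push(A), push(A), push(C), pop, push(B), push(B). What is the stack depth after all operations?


Tracing stack operations:
  push(B) -> stack = [B], depth=1
  pop -> removed B, stack = [], depth=0
  push(A) -> stack = [A], depth=1
  push(A) -> stack = [A,A], depth=2
  push(C) -> stack = [A,A,C], depth=3
  pop -> removed C, stack = [A,A], depth=2
  push(B) -> stack = [A,A,B], depth=3
  push(B) -> stack = [A,A,B,B], depth=4
Final depth = 4

4


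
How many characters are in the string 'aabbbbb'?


String: 'aabbbbb'
Counting characters:
  'a' appears 2 time(s)
  'b' appears 5 time(s)
Total length = 2 + 5 = 7

7


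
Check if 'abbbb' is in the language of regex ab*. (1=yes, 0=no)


Pattern: ab*
String: 'abbbb'
Pattern requires: exactly one 'a' followed by zero or more 'b's
First char is 'a' -> OK
Rest 'bbbb': all b's? Yes
Result: 1

1


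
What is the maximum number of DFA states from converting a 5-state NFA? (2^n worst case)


NFA has 5 states
Subset construction: each DFA state = subset of NFA states
Maximum subsets = 2^5
2^5 = 32

32


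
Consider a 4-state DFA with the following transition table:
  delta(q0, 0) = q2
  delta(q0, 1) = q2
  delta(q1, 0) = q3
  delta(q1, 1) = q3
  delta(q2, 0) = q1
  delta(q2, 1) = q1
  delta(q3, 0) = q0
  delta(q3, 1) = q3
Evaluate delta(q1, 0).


Looking up transition function:
delta(q1, 0) in the table
Row: q1, Column: 0
Result: q3

q3


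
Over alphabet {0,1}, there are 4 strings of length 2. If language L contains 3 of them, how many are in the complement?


Alphabet: {0,1}
String length: 2
Total strings of length 2 = 2^2 = 4
Strings in L = 3
Complement = total - |L|
= 4 - 3
= 1

1


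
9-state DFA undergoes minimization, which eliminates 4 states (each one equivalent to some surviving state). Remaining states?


Original DFA: 9 states
Redundant states removed: 4
Minimized states = original - removed
= 9 - 4
= 5

5


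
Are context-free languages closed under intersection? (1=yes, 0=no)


CFL closure properties:
  Closed under: union, concatenation, Kleene star
  NOT closed under: intersection, complement
Operation 'intersection' is in not-closed list -> No (not closed)

0


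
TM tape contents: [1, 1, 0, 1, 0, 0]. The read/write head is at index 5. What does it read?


Tape: [1, 1, 0, 1, 0, 0]
Positions: 0 1 2 3 4 5
Values:    1 1 0 1 0 0
Head at position 5
tape[5] = 0

0


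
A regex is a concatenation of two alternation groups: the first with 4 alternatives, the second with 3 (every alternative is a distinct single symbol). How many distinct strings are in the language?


First group: 4 alternatives
Second group: 3 alternatives
Concatenation: each choice from group 1 pairs with each from group 2
Total = 4 x 3 = 12

12


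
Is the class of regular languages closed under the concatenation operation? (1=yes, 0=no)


Regular languages are closed under:
- Union (DFA product construction)
- Intersection (DFA product construction)
- Complement (swap accept/reject states)
- Concatenation (NFA construction)
- Kleene star (NFA construction)
concatenation is in this list
Therefore: closed

1


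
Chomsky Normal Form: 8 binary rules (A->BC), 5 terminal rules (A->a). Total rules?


CNF allows two rule forms:
  A -> BC (binary): 8 rules
  A -> a (terminal): 5 rules
Total = 8 + 5 = 13

13


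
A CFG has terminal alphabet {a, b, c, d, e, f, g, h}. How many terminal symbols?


Terminal symbols: a, b, c, d, e, f, g, h
Counting each: a (#1), b (#2), c (#3), d (#4), e (#5), f (#6), g (#7), h (#8)
Total = 8

8


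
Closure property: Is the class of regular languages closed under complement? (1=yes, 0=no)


Regular languages are closed under all standard operations:
- Union: Yes (product construction)
- Intersection: Yes (product construction)
- Complement: Yes (swap accept/reject)
- Concatenation: Yes (NFA construction)
Operation: complement -> Closed

1


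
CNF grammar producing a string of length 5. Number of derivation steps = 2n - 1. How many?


Chomsky Normal Form derivation:
String length n = 5
Each step either:
  - Splits a nonterminal into two (n-1 such steps)
  - Converts a nonterminal to terminal (n such steps)
Total = (n-1) + n = 2n - 1
= 2(5) - 1
= 10 - 1
= 9

9


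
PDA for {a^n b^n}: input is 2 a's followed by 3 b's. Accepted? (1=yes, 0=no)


Language requires equal numbers of a's and b's
PDA pushes for each 'a', pops for each 'b'
Number of a's = 2
Number of b's = 3
2 != 3 -> Reject

0


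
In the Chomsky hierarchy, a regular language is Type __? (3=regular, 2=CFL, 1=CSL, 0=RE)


Chomsky hierarchy levels:
  Type 3: Regular (DFA/NFA/regex)
  Type 2: Context-free (PDA)
  Type 1: Context-sensitive
  Type 0: Recursively enumerable (TM)
'regular' corresponds to Type 3

3


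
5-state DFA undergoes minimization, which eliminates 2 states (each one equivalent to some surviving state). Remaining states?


Original DFA: 5 states
Redundant states removed: 2
Minimized states = original - removed
= 5 - 2
= 3

3


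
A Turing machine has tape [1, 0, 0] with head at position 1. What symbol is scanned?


Tape: [1, 0, 0]
Positions: 0 1 2
Values:    1 0 0
Head at position 1
tape[1] = 0

0


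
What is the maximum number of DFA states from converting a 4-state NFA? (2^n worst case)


NFA has 4 states
Subset construction: each DFA state = subset of NFA states
Maximum subsets = 2^4
2^4 = 16

16


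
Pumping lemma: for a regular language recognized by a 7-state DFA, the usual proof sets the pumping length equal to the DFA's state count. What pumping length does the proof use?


Pumping lemma for regular languages (standard proof):
Take p = |Q|, the number of DFA states.
Any string of length >= |Q| passes through |Q|+1 states while reading its first |Q| symbols,
so by pigeonhole some state repeats, giving the loop that can be pumped.
Here |Q| = 7
Therefore the proof uses p = 7

7


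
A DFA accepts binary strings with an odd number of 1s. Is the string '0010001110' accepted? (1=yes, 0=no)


DFA has 2 states: q_even (start, accept=no) and q_odd
Processing string '0010001110' character by character:
  Position 0: read '0', 1-count=0 -> q_even (no change)
  Position 1: read '0', 1-count=0 -> q_even (no change)
  Position 2: read '1', 1-count=1 -> q_odd
  Position 3: read '0', 1-count=1 -> q_odd (no change)
  Position 4: read '0', 1-count=1 -> q_odd (no change)
  Position 5: read '0', 1-count=1 -> q_odd (no change)
  Position 6: read '1', 1-count=2 -> q_even
  Position 7: read '1', 1-count=3 -> q_odd
  Position 8: read '1', 1-count=4 -> q_even
  Position 9: read '0', 1-count=4 -> q_even (no change)
Final state: q_even, total 1s = 4 (even); the DFA requires an odd count -> reject

0


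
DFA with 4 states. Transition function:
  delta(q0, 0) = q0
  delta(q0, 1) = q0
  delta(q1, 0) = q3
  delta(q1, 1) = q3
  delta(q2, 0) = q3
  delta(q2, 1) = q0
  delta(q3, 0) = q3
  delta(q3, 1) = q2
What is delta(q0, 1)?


Looking up transition function:
delta(q0, 1) in the table
Row: q0, Column: 1
Result: q0

q0


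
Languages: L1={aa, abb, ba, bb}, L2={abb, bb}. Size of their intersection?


L1 = {aa, abb, ba, bb}
L2 = {abb, bb}
Checking each string in L1 against L2:
  'aa': in L2? No
  'abb': in L2? Yes
  'ba': in L2? No
  'bb': in L2? Yes
Intersection = {abb, bb}
|L1 ∩ L2| = 2

2


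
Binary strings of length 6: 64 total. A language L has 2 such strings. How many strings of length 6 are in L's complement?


Alphabet: {0,1}
String length: 6
Total strings of length 6 = 2^6 = 64
Strings in L = 2
Complement = total - |L|
= 64 - 2
= 62

62


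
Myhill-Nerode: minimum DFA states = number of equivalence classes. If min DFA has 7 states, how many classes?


Myhill-Nerode theorem:
Number of equivalence classes = number of states in minimal DFA
Minimal DFA states = 7
Therefore equivalence classes = 7

7


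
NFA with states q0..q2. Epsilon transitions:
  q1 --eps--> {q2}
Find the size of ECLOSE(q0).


Starting from q0
Initialize closure = {q0}
q0 has no outgoing epsilon transitions -> nothing to add
Final closure: {q0}
Size = 1

1


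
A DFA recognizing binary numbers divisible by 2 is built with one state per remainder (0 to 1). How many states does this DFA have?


Divisibility by 2 is tracked via the remainder mod 2: 0, 1, ..., 1
The construction assigns one state to each remainder
Number of remainders = 2

2
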